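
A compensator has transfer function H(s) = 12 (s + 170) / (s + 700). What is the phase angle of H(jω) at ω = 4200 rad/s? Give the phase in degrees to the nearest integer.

7°

∠(j4200 + 170) = arctan(4200/170) = 87.68°
∠(j4200 + 700) = arctan(4200/700) = 80.54°
∠H(j4200) = 87.68° − 80.54° = 7.14°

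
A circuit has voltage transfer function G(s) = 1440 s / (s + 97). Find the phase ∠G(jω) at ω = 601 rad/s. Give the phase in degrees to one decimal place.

∠(j601) = 90.00°
∠(j601 + 97) = arctan(601/97) = 80.83°
∠G(j601) = 90.00° − 80.83° = 9.17°

9.2°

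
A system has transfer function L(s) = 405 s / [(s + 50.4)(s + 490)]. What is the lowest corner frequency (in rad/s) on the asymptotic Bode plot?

Break frequencies occur at each pole and zero magnitude: 50.4 rad/s, 490 rad/s.
The lowest is 50.4 rad/s.

50.4 rad/s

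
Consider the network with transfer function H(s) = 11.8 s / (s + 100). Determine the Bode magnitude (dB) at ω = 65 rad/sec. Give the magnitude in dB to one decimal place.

|j65| = 65
|j65 + 100| = √(65² + 100²) = 119.3
|H(j65)| = 11.8 × 65 / 119.3 = 6.4309
20 log₁₀(6.4309) = 16.17 dB

16.2 dB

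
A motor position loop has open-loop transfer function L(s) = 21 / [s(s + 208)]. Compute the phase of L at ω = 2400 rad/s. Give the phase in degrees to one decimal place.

-175.0°

∠(j2400 + 208) = arctan(2400/208) = 85.05°
∠(j2400) = 90.00°
∠L(j2400) = − (85.05° + 90.00°) = -175.05°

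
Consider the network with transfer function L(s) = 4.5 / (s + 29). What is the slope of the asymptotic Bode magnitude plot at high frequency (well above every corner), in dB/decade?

With 0 zeros and 1 pole, the high-frequency asymptotic slope is 20 × (0 − 1) = -20 dB/decade.

-20 dB/decade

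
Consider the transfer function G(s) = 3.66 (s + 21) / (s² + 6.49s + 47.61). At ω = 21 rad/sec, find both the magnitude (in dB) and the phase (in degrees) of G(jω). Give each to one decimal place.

|G| = -11.7 dB, ∠G = -115.9°

|j21 + 21| = √(21² + 21²) = 29.7
|(j21)² + 6.49(j21) + 47.61| = |-393.39 + j136.29| = 416.3
|G(j21)| = 3.66 × 29.7 / 416.3 = 0.26108
20 log₁₀(0.26108) = -11.66 dB
∠(j21 + 21) = arctan(21/21) = 45.00°
∠[(j21)² + 6.49(j21) + 47.61] = ∠[-393.39 + j136.29] = 160.89°
∠G(j21) = 45.00° − 160.89° = -115.89°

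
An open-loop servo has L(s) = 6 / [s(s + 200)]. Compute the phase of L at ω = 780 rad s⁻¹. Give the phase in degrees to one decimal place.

-165.6°

∠(j780 + 200) = arctan(780/200) = 75.62°
∠(j780) = 90.00°
∠L(j780) = − (75.62° + 90.00°) = -165.62°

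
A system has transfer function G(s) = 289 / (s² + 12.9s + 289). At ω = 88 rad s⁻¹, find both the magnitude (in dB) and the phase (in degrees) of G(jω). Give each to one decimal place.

|(j88)² + 12.9(j88) + 289| = |-7455 + j1135.2| = 7541
|G(j88)| = 289 / 7541 = 0.038324
20 log₁₀(0.038324) = -28.33 dB
∠[(j88)² + 12.9(j88) + 289] = ∠[-7455 + j1135.2] = 171.34°
∠G(j88) = −171.34° = -171.34°

|G| = -28.3 dB, ∠G = -171.3°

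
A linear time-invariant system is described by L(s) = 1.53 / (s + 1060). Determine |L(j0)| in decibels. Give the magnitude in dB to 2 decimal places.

L(0) = 1.53 / 1060 = 0.0014434
20 log₁₀(0.0014434) = -56.812 dB

-56.81 dB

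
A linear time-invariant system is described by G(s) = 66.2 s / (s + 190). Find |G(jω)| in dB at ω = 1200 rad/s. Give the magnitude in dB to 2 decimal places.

|j1200| = 1200
|j1200 + 190| = √(1200² + 190²) = 1215
|G(j1200)| = 66.2 × 1200 / 1215 = 65.385
20 log₁₀(65.385) = 36.310 dB

36.31 dB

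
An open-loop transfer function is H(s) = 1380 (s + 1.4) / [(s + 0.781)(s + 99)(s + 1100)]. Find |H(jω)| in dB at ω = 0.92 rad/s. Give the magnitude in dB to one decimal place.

|j0.92 + 1.4| = √(0.92² + 1.4²) = 1.675
|j0.92 + 0.781| = √(0.92² + 0.781²) = 1.207
|j0.92 + 99| = √(0.92² + 99²) = 99
|j0.92 + 1100| = √(0.92² + 1100²) = 1100
|H(j0.92)| = 1380 × 1.675 / (1.207 × 99 × 1100) = 0.01759
20 log₁₀(0.01759) = -35.09 dB

-35.1 dB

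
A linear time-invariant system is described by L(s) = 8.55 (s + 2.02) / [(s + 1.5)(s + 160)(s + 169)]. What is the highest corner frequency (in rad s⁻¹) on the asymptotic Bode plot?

Break frequencies occur at each pole and zero magnitude: 1.5 rad s⁻¹, 2.02 rad s⁻¹, 160 rad s⁻¹, 169 rad s⁻¹.
The highest is 169 rad s⁻¹.

169 rad s⁻¹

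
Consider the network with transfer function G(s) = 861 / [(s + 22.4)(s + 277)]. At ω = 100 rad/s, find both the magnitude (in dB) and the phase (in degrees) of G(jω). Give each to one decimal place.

|G| = -30.9 dB, ∠G = -97.2°

|j100 + 22.4| = √(100² + 22.4²) = 102.5
|j100 + 277| = √(100² + 277²) = 294.5
|G(j100)| = 861 / (102.5 × 294.5) = 0.028529
20 log₁₀(0.028529) = -30.89 dB
∠(j100 + 22.4) = arctan(100/22.4) = 77.37°
∠(j100 + 277) = arctan(100/277) = 19.85°
∠G(j100) = − (77.37° + 19.85°) = -97.22°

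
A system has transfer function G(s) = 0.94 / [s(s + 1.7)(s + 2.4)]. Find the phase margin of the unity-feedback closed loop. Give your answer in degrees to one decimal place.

Gain crossover: |G(jω)| = 1 at ω ≈ 0.227 rad/sec.
∠G(j0.227) = −90° − arctan(0.227/1.7) − arctan(0.227/2.4) ≈ -103.03°
PM = 180° + (-103.03°) = 76.97°

77.0°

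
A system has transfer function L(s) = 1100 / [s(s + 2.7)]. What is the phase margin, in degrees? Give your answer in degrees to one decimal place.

Gain crossover: |L(jω)| = 1 at ω ≈ 33.1 rad s⁻¹.
∠L(j33.1) = −90° − arctan(33.1/2.7) ≈ -175.34°
PM = 180° + (-175.34°) = 4.66°

4.7°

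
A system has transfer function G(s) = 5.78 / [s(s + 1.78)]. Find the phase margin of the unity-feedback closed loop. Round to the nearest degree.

40°

Gain crossover: |G(jω)| = 1 at ω ≈ 2.1 rad/s.
∠G(j2.1) = −90° − arctan(2.1/1.78) ≈ -139.71°
PM = 180° + (-139.71°) = 40.29°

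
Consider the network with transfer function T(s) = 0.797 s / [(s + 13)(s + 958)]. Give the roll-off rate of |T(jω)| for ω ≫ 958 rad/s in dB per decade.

-20 dB/decade

With 1 zero and 2 poles, the high-frequency asymptotic slope is 20 × (1 − 2) = -20 dB/decade.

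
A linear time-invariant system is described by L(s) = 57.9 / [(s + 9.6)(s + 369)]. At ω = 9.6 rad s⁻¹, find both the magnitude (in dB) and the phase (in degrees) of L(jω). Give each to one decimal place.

|L| = -38.7 dB, ∠L = -46.5°

|j9.6 + 9.6| = √(9.6² + 9.6²) = 13.58
|j9.6 + 369| = √(9.6² + 369²) = 369.1
|L(j9.6)| = 57.9 / (13.58 × 369.1) = 0.011554
20 log₁₀(0.011554) = -38.75 dB
∠(j9.6 + 9.6) = arctan(9.6/9.6) = 45.00°
∠(j9.6 + 369) = arctan(9.6/369) = 1.49°
∠L(j9.6) = − (45.00° + 1.49°) = -46.49°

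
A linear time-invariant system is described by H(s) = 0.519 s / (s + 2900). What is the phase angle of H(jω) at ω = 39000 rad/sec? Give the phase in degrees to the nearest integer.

∠(j39000) = 90.00°
∠(j39000 + 2900) = arctan(39000/2900) = 85.75°
∠H(j39000) = 90.00° − 85.75° = 4.25°

4°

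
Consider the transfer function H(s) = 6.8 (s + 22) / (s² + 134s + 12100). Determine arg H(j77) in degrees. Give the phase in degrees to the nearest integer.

15°

∠(j77 + 22) = arctan(77/22) = 74.05°
∠[(j77)² + 134(j77) + 12100] = ∠[6171 + j10318] = 59.12°
∠H(j77) = 74.05° − 59.12° = 14.94°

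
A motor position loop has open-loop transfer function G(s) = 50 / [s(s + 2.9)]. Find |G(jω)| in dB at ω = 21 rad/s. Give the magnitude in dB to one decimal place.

|j21 + 2.9| = √(21² + 2.9²) = 21.2
|j21| = 21
|G(j21)| = 50 / (21.2 × 21) = 0.11231
20 log₁₀(0.11231) = -18.99 dB

-19.0 dB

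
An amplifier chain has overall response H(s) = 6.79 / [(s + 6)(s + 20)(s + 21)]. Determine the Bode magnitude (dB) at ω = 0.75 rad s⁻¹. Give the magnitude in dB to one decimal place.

-51.5 dB

|j0.75 + 6| = √(0.75² + 6²) = 6.047
|j0.75 + 20| = √(0.75² + 20²) = 20.01
|j0.75 + 21| = √(0.75² + 21²) = 21.01
|H(j0.75)| = 6.79 / (6.047 × 20.01 × 21.01) = 0.0026701
20 log₁₀(0.0026701) = -51.47 dB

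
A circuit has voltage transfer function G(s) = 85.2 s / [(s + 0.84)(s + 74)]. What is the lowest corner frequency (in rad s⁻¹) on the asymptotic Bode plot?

Break frequencies occur at each pole and zero magnitude: 0.84 rad s⁻¹, 74 rad s⁻¹.
The lowest is 0.84 rad s⁻¹.

0.84 rad s⁻¹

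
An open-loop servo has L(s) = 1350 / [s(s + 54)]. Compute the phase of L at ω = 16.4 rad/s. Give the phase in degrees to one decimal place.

∠(j16.4 + 54) = arctan(16.4/54) = 16.89°
∠(j16.4) = 90.00°
∠L(j16.4) = − (16.89° + 90.00°) = -106.89°

-106.9°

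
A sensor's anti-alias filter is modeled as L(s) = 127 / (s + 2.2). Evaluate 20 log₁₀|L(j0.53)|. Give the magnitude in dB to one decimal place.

35.0 dB

|j0.53 + 2.2| = √(0.53² + 2.2²) = 2.263
|L(j0.53)| = 127 / 2.263 = 56.122
20 log₁₀(56.122) = 34.98 dB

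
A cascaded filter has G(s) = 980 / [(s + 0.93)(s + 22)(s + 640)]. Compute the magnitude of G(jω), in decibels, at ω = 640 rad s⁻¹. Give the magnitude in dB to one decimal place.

|j640 + 0.93| = √(640² + 0.93²) = 640
|j640 + 22| = √(640² + 22²) = 640.4
|j640 + 640| = √(640² + 640²) = 905.1
|G(j640)| = 980 / (640 × 640.4 × 905.1) = 2.6419e-06
20 log₁₀(2.6419e-06) = -111.56 dB

-111.6 dB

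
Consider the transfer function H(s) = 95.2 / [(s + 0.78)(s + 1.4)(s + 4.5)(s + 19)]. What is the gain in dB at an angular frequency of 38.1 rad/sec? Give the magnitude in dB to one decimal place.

-87.9 dB

|j38.1 + 0.78| = √(38.1² + 0.78²) = 38.11
|j38.1 + 1.4| = √(38.1² + 1.4²) = 38.13
|j38.1 + 4.5| = √(38.1² + 4.5²) = 38.36
|j38.1 + 19| = √(38.1² + 19²) = 42.57
|H(j38.1)| = 95.2 / (38.11 × 38.13 × 38.36 × 42.57) = 4.0116e-05
20 log₁₀(4.0116e-05) = -87.93 dB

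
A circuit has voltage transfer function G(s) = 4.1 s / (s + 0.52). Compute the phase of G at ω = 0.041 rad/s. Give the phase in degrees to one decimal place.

85.5°

∠(j0.041) = 90.00°
∠(j0.041 + 0.52) = arctan(0.041/0.52) = 4.51°
∠G(j0.041) = 90.00° − 4.51° = 85.49°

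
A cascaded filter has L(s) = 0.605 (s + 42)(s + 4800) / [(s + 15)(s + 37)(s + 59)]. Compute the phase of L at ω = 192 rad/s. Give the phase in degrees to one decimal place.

∠(j192 + 42) = arctan(192/42) = 77.66°
∠(j192 + 4800) = arctan(192/4800) = 2.29°
∠(j192 + 15) = arctan(192/15) = 85.53°
∠(j192 + 37) = arctan(192/37) = 79.09°
∠(j192 + 59) = arctan(192/59) = 72.92°
∠L(j192) = 77.66° + 2.29° − (85.53° + 79.09° + 72.92°) = -157.59°

-157.6 deg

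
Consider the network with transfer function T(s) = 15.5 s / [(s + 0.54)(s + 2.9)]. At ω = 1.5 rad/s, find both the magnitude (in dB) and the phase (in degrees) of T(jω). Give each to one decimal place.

|j1.5| = 1.5
|j1.5 + 0.54| = √(1.5² + 0.54²) = 1.594
|j1.5 + 2.9| = √(1.5² + 2.9²) = 3.265
|T(j1.5)| = 15.5 × 1.5 / (1.594 × 3.265) = 4.4667
20 log₁₀(4.4667) = 13.00 dB
∠(j1.5) = 90.00°
∠(j1.5 + 0.54) = arctan(1.5/0.54) = 70.20°
∠(j1.5 + 2.9) = arctan(1.5/2.9) = 27.35°
∠T(j1.5) = 90.00° − (70.20° + 27.35°) = -7.55°

|T| = 13.0 dB, ∠T = -7.6°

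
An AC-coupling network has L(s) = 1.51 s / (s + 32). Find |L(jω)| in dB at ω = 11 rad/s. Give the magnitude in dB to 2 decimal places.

|j11| = 11
|j11 + 32| = √(11² + 32²) = 33.84
|L(j11)| = 1.51 × 11 / 33.84 = 0.49087
20 log₁₀(0.49087) = -6.181 dB

-6.18 dB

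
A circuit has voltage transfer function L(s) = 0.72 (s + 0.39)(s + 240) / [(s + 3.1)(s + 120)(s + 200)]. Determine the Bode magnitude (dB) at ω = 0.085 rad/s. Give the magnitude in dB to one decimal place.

|j0.085 + 0.39| = √(0.085² + 0.39²) = 0.3992
|j0.085 + 240| = √(0.085² + 240²) = 240
|j0.085 + 3.1| = √(0.085² + 3.1²) = 3.101
|j0.085 + 120| = √(0.085² + 120²) = 120
|j0.085 + 200| = √(0.085² + 200²) = 200
|L(j0.085)| = 0.72 × 0.3992 × 240 / (3.101 × 120 × 200) = 0.00092672
20 log₁₀(0.00092672) = -60.66 dB

-60.7 dB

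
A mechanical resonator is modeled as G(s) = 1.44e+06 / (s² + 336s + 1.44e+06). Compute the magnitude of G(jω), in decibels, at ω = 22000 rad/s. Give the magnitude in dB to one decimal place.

|(j22000)² + 336(j22000) + 1.44e+06| = |-4.8256e+08 + j7.392e+06| = 4.826e+08
|G(j22000)| = 1.44e+06 / 4.826e+08 = 0.0029837
20 log₁₀(0.0029837) = -50.50 dB

-50.5 dB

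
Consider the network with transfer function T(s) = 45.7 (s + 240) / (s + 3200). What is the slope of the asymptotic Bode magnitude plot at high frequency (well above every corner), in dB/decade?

With 1 zero and 1 pole, the high-frequency asymptotic slope is 20 × (1 − 1) = 0 dB/decade.

0 dB/decade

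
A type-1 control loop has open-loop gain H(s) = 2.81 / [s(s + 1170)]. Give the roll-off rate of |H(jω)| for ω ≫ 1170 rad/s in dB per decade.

With 0 zeros and 2 poles, the high-frequency asymptotic slope is 20 × (0 − 2) = -40 dB/decade.

-40 dB/decade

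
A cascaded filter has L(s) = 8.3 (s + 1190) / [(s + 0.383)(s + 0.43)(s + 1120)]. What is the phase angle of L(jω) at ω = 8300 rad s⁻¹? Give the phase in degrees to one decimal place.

-180.5°

∠(j8300 + 1190) = arctan(8300/1190) = 81.84°
∠(j8300 + 0.383) = arctan(8300/0.383) = 90.00°
∠(j8300 + 0.43) = arctan(8300/0.43) = 90.00°
∠(j8300 + 1120) = arctan(8300/1120) = 82.31°
∠L(j8300) = 81.84° − (90.00° + 90.00° + 82.31°) = -180.47°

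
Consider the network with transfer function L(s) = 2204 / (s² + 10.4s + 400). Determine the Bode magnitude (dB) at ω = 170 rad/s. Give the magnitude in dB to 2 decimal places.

-22.25 dB

|(j170)² + 10.4(j170) + 400| = |-28500 + j1768| = 2.855e+04
|L(j170)| = 2204 / 2.855e+04 = 0.077185
20 log₁₀(0.077185) = -22.249 dB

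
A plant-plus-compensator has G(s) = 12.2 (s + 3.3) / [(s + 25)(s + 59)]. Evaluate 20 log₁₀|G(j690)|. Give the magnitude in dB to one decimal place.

-35.1 dB

|j690 + 3.3| = √(690² + 3.3²) = 690
|j690 + 25| = √(690² + 25²) = 690.5
|j690 + 59| = √(690² + 59²) = 692.5
|G(j690)| = 12.2 × 690 / (690.5 × 692.5) = 0.017606
20 log₁₀(0.017606) = -35.09 dB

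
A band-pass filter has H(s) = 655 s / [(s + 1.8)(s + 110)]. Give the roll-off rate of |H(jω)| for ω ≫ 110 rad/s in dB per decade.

-20 dB/decade

With 1 zero and 2 poles, the high-frequency asymptotic slope is 20 × (1 − 2) = -20 dB/decade.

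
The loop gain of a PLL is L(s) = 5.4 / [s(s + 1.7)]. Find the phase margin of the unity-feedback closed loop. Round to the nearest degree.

Gain crossover: |L(jω)| = 1 at ω ≈ 2.04 rad/s.
∠L(j2.04) = −90° − arctan(2.04/1.7) ≈ -140.14°
PM = 180° + (-140.14°) = 39.86°

40°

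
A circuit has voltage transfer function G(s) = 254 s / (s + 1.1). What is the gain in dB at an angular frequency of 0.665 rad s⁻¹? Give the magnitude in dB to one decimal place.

|j0.665| = 0.665
|j0.665 + 1.1| = √(0.665² + 1.1²) = 1.285
|G(j0.665)| = 254 × 0.665 / 1.285 = 131.41
20 log₁₀(131.41) = 42.37 dB

42.4 dB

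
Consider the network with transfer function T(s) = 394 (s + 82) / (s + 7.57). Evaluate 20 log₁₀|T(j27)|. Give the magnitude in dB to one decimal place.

|j27 + 82| = √(27² + 82²) = 86.33
|j27 + 7.57| = √(27² + 7.57²) = 28.04
|T(j27)| = 394 × 86.33 / 28.04 = 1213
20 log₁₀(1213) = 61.68 dB

61.7 dB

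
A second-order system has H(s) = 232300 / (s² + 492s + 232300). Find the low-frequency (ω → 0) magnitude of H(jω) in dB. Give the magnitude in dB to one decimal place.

H(0) = 232300 / 232300 = 1
20 log₁₀(1) = 0.00 dB

0.0 dB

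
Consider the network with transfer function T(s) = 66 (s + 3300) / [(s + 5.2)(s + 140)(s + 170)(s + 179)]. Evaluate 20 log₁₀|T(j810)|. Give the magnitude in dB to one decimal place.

-126.2 dB

|j810 + 3300| = √(810² + 3300²) = 3398
|j810 + 5.2| = √(810² + 5.2²) = 810
|j810 + 140| = √(810² + 140²) = 822
|j810 + 170| = √(810² + 170²) = 827.6
|j810 + 179| = √(810² + 179²) = 829.5
|T(j810)| = 66 × 3398 / (810 × 822 × 827.6 × 829.5) = 4.9058e-07
20 log₁₀(4.9058e-07) = -126.19 dB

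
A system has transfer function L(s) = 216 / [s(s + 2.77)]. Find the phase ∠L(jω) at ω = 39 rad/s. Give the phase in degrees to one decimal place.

-175.9 deg

∠(j39 + 2.77) = arctan(39/2.77) = 85.94°
∠(j39) = 90.00°
∠L(j39) = − (85.94° + 90.00°) = -175.94°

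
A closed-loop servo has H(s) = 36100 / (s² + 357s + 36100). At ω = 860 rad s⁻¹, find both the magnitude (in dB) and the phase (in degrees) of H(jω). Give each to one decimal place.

|H| = -26.6 dB, ∠H = -156.4 deg

|(j860)² + 357(j860) + 36100| = |-7.035e+05 + j3.0702e+05| = 7.676e+05
|H(j860)| = 36100 / 7.676e+05 = 0.047031
20 log₁₀(0.047031) = -26.55 dB
∠[(j860)² + 357(j860) + 36100] = ∠[-7.035e+05 + j3.0702e+05] = 156.42°
∠H(j860) = −156.42° = -156.42°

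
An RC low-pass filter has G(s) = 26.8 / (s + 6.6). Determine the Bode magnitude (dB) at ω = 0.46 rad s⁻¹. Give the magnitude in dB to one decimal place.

12.2 dB

|j0.46 + 6.6| = √(0.46² + 6.6²) = 6.616
|G(j0.46)| = 26.8 / 6.616 = 4.0508
20 log₁₀(4.0508) = 12.15 dB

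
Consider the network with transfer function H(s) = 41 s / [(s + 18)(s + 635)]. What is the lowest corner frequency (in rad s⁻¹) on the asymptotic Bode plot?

Break frequencies occur at each pole and zero magnitude: 18 rad s⁻¹, 635 rad s⁻¹.
The lowest is 18 rad s⁻¹.

18 rad s⁻¹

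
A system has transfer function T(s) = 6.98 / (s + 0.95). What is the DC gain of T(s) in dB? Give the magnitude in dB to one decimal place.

17.3 dB

T(0) = 6.98 / 0.95 = 7.3474
20 log₁₀(7.3474) = 17.32 dB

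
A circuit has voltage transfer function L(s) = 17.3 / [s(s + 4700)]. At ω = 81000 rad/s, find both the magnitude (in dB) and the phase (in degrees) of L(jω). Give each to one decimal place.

|j81000 + 4700| = √(81000² + 4700²) = 8.114e+04
|j81000| = 8.1e+04
|L(j81000)| = 17.3 / (8.114e+04 × 8.1e+04) = 2.6324e-09
20 log₁₀(2.6324e-09) = -171.59 dB
∠(j81000 + 4700) = arctan(81000/4700) = 86.68°
∠(j81000) = 90.00°
∠L(j81000) = − (86.68° + 90.00°) = -176.68°

|L| = -171.6 dB, ∠L = -176.7°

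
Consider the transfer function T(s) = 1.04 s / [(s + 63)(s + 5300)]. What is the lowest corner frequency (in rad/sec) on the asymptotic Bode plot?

63 rad/sec

Break frequencies occur at each pole and zero magnitude: 63 rad/sec, 5300 rad/sec.
The lowest is 63 rad/sec.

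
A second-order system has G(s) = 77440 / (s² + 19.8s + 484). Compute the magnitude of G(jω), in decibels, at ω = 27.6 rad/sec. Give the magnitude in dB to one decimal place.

42.0 dB

|(j27.6)² + 19.8(j27.6) + 484| = |-277.76 + j546.48| = 613
|G(j27.6)| = 77440 / 613 = 126.33
20 log₁₀(126.33) = 42.03 dB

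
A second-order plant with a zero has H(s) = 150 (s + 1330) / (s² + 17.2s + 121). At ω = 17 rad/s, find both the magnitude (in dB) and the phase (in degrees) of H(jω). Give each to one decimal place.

|H| = 55.4 dB, ∠H = -119.1°

|j17 + 1330| = √(17² + 1330²) = 1330
|(j17)² + 17.2(j17) + 121| = |-168 + j292.4| = 337.2
|H(j17)| = 150 × 1330 / 337.2 = 591.64
20 log₁₀(591.64) = 55.44 dB
∠(j17 + 1330) = arctan(17/1330) = 0.73°
∠[(j17)² + 17.2(j17) + 121] = ∠[-168 + j292.4] = 119.88°
∠H(j17) = 0.73° − 119.88° = -119.15°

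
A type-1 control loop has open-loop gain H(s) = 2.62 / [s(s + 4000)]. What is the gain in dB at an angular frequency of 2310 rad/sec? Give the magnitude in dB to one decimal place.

-132.2 dB

|j2310 + 4000| = √(2310² + 4000²) = 4619
|j2310| = 2310
|H(j2310)| = 2.62 / (4619 × 2310) = 2.4555e-07
20 log₁₀(2.4555e-07) = -132.20 dB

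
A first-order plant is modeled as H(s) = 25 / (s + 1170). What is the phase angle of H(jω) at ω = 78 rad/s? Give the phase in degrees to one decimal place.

∠(j78 + 1170) = arctan(78/1170) = 3.81°
∠H(j78) = −3.81° = -3.81°

-3.8°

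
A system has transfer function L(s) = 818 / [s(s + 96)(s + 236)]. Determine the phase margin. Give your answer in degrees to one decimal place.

Gain crossover: |L(jω)| = 1 at ω ≈ 0.0361 rad s⁻¹.
∠L(j0.0361) = −90° − arctan(0.0361/96) − arctan(0.0361/236) ≈ -90.03°
PM = 180° + (-90.03°) = 89.97°

90.0°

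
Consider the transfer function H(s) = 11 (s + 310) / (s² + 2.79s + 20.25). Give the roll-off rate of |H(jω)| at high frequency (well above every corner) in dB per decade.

With 1 zero and 2 poles, the high-frequency asymptotic slope is 20 × (1 − 2) = -20 dB/decade.

-20 dB/decade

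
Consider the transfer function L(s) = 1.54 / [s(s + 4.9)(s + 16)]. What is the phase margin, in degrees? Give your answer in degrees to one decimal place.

Gain crossover: |L(jω)| = 1 at ω ≈ 0.0196 rad s⁻¹.
∠L(j0.0196) = −90° − arctan(0.0196/4.9) − arctan(0.0196/16) ≈ -90.30°
PM = 180° + (-90.30°) = 89.70°

89.7°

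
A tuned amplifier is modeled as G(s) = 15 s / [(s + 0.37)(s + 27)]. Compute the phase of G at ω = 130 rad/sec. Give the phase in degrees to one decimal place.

∠(j130) = 90.00°
∠(j130 + 0.37) = arctan(130/0.37) = 89.84°
∠(j130 + 27) = arctan(130/27) = 78.27°
∠G(j130) = 90.00° − (89.84° + 78.27°) = -78.10°

-78.1 deg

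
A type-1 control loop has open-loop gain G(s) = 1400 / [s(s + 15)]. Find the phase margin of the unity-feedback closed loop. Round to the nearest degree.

Gain crossover: |G(jω)| = 1 at ω ≈ 35.9 rad/s.
∠G(j35.9) = −90° − arctan(35.9/15) ≈ -157.35°
PM = 180° + (-157.35°) = 22.65°

23°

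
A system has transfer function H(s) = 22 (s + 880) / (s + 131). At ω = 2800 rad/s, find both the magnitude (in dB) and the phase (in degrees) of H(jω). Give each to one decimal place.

|j2800 + 880| = √(2800² + 880²) = 2935
|j2800 + 131| = √(2800² + 131²) = 2803
|H(j2800)| = 22 × 2935 / 2803 = 23.036
20 log₁₀(23.036) = 27.25 dB
∠(j2800 + 880) = arctan(2800/880) = 72.55°
∠(j2800 + 131) = arctan(2800/131) = 87.32°
∠H(j2800) = 72.55° − 87.32° = -14.77°

|H| = 27.2 dB, ∠H = -14.8°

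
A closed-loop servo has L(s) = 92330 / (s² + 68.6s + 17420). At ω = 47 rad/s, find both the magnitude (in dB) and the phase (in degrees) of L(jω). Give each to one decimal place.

|(j47)² + 68.6(j47) + 17420| = |15211 + j3224.2| = 1.555e+04
|L(j47)| = 92330 / 1.555e+04 = 5.938
20 log₁₀(5.938) = 15.47 dB
∠[(j47)² + 68.6(j47) + 17420] = ∠[15211 + j3224.2] = 11.97°
∠L(j47) = −11.97° = -11.97°

|L| = 15.5 dB, ∠L = -12.0°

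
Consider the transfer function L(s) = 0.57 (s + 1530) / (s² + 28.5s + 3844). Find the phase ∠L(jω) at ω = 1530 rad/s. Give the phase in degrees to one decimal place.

-133.9°

∠(j1530 + 1530) = arctan(1530/1530) = 45.00°
∠[(j1530)² + 28.5(j1530) + 3844] = ∠[-2.3371e+06 + j43605] = 178.93°
∠L(j1530) = 45.00° − 178.93° = -133.93°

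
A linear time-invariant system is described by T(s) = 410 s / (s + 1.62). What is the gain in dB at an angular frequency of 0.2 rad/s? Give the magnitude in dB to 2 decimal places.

34.02 dB

|j0.2| = 0.2
|j0.2 + 1.62| = √(0.2² + 1.62²) = 1.632
|T(j0.2)| = 410 × 0.2 / 1.632 = 50.236
20 log₁₀(50.236) = 34.020 dB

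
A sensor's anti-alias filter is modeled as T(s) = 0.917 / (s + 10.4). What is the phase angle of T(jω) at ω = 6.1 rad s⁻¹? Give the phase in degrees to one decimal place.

∠(j6.1 + 10.4) = arctan(6.1/10.4) = 30.39°
∠T(j6.1) = −30.39° = -30.39°

-30.4°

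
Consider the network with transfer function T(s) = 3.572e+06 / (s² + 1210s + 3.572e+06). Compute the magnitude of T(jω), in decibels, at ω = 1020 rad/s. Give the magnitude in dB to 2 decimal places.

2.06 dB

|(j1020)² + 1210(j1020) + 3.572e+06| = |2.5316e+06 + j1.2342e+06| = 2.816e+06
|T(j1020)| = 3.572e+06 / 2.816e+06 = 1.2683
20 log₁₀(1.2683) = 2.064 dB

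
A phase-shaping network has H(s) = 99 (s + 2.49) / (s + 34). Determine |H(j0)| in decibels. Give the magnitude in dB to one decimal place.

17.2 dB

H(0) = 99 × 2.49 / 34 = 7.2503
20 log₁₀(7.2503) = 17.21 dB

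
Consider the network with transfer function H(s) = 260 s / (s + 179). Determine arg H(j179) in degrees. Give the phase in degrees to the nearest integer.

∠(j179) = 90.00°
∠(j179 + 179) = arctan(179/179) = 45.00°
∠H(j179) = 90.00° − 45.00° = 45.00°

45°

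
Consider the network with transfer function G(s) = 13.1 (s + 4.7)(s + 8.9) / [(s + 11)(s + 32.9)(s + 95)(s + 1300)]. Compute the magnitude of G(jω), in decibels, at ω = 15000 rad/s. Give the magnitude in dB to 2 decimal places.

|j15000 + 4.7| = √(15000² + 4.7²) = 1.5e+04
|j15000 + 8.9| = √(15000² + 8.9²) = 1.5e+04
|j15000 + 11| = √(15000² + 11²) = 1.5e+04
|j15000 + 32.9| = √(15000² + 32.9²) = 1.5e+04
|j15000 + 95| = √(15000² + 95²) = 1.5e+04
|j15000 + 1300| = √(15000² + 1300²) = 1.506e+04
|G(j15000)| = 13.1 × 1.5e+04 × 1.5e+04 / (1.5e+04 × 1.5e+04 × 1.5e+04 × 1.506e+04) = 5.8003e-08
20 log₁₀(5.8003e-08) = -144.731 dB

-144.73 dB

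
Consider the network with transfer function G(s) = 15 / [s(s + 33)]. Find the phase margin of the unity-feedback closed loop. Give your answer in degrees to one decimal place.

89.2°

Gain crossover: |G(jω)| = 1 at ω ≈ 0.455 rad/sec.
∠G(j0.455) = −90° − arctan(0.455/33) ≈ -90.79°
PM = 180° + (-90.79°) = 89.21°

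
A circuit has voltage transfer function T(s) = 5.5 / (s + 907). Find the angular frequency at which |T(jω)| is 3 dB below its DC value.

For a single-pole low-pass, the −3 dB point is at the pole: ω = 907 rad/s.

907 rad/s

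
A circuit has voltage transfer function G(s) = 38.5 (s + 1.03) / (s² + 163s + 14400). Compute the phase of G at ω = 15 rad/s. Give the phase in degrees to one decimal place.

76.3°

∠(j15 + 1.03) = arctan(15/1.03) = 86.07°
∠[(j15)² + 163(j15) + 14400] = ∠[14175 + j2445] = 9.79°
∠G(j15) = 86.07° − 9.79° = 76.29°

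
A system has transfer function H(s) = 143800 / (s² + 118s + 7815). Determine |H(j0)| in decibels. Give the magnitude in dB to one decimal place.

25.3 dB

H(0) = 143800 / 7815 = 18.401
20 log₁₀(18.401) = 25.30 dB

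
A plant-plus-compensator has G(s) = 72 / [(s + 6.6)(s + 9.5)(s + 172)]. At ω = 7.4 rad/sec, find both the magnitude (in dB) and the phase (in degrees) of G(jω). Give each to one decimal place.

|j7.4 + 6.6| = √(7.4² + 6.6²) = 9.916
|j7.4 + 9.5| = √(7.4² + 9.5²) = 12.04
|j7.4 + 172| = √(7.4² + 172²) = 172.2
|G(j7.4)| = 72 / (9.916 × 12.04 × 172.2) = 0.0035025
20 log₁₀(0.0035025) = -49.11 dB
∠(j7.4 + 6.6) = arctan(7.4/6.6) = 48.27°
∠(j7.4 + 9.5) = arctan(7.4/9.5) = 37.92°
∠(j7.4 + 172) = arctan(7.4/172) = 2.46°
∠G(j7.4) = − (48.27° + 37.92° + 2.46°) = -88.65°

|G| = -49.1 dB, ∠G = -88.7°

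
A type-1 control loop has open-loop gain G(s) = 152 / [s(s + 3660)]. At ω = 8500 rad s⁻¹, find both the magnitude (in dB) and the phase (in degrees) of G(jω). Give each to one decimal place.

|G| = -114.3 dB, ∠G = -156.7 deg

|j8500 + 3660| = √(8500² + 3660²) = 9254
|j8500| = 8500
|G(j8500)| = 152 / (9254 × 8500) = 1.9323e-06
20 log₁₀(1.9323e-06) = -114.28 dB
∠(j8500 + 3660) = arctan(8500/3660) = 66.70°
∠(j8500) = 90.00°
∠G(j8500) = − (66.70° + 90.00°) = -156.70°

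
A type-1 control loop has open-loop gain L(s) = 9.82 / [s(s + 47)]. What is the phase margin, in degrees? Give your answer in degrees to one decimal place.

Gain crossover: |L(jω)| = 1 at ω ≈ 0.209 rad/s.
∠L(j0.209) = −90° − arctan(0.209/47) ≈ -90.25°
PM = 180° + (-90.25°) = 89.75°

89.7 deg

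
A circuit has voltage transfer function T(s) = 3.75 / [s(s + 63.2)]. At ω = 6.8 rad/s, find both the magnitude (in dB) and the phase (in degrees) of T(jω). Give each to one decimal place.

|j6.8 + 63.2| = √(6.8² + 63.2²) = 63.56
|j6.8| = 6.8
|T(j6.8)| = 3.75 / (63.56 × 6.8) = 0.0086757
20 log₁₀(0.0086757) = -41.23 dB
∠(j6.8 + 63.2) = arctan(6.8/63.2) = 6.14°
∠(j6.8) = 90.00°
∠T(j6.8) = − (6.14° + 90.00°) = -96.14°

|T| = -41.2 dB, ∠T = -96.1°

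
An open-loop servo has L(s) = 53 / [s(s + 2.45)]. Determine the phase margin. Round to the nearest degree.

Gain crossover: |L(jω)| = 1 at ω ≈ 7.08 rad/s.
∠L(j7.08) = −90° − arctan(7.08/2.45) ≈ -160.90°
PM = 180° + (-160.90°) = 19.10°

19°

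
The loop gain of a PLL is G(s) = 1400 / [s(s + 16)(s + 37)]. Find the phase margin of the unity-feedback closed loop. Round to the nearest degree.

78°

Gain crossover: |G(jω)| = 1 at ω ≈ 2.34 rad s⁻¹.
∠G(j2.34) = −90° − arctan(2.34/16) − arctan(2.34/37) ≈ -101.92°
PM = 180° + (-101.92°) = 78.08°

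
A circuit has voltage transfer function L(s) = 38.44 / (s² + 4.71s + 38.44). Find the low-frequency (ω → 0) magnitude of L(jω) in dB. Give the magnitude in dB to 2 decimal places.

0.00 dB

L(0) = 38.44 / 38.44 = 1
20 log₁₀(1) = 0.000 dB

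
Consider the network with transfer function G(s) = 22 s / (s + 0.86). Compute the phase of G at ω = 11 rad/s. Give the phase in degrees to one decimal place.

4.5°

∠(j11) = 90.00°
∠(j11 + 0.86) = arctan(11/0.86) = 85.53°
∠G(j11) = 90.00° − 85.53° = 4.47°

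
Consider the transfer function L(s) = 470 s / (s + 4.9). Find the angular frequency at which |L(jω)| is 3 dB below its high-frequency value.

For a single-pole high-pass, the −3 dB point is at the pole: ω = 4.9 rad/s.

4.9 rad/s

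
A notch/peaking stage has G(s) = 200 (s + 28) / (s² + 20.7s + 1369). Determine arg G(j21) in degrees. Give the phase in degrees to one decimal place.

11.8°

∠(j21 + 28) = arctan(21/28) = 36.87°
∠[(j21)² + 20.7(j21) + 1369] = ∠[928 + j434.7] = 25.10°
∠G(j21) = 36.87° − 25.10° = 11.77°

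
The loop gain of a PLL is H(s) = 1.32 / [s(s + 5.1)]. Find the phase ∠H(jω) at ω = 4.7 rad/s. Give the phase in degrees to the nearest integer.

-133 deg

∠(j4.7 + 5.1) = arctan(4.7/5.1) = 42.66°
∠(j4.7) = 90.00°
∠H(j4.7) = − (42.66° + 90.00°) = -132.66°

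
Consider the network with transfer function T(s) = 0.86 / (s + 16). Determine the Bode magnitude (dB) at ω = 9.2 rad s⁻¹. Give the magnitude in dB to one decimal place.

-26.6 dB

|j9.2 + 16| = √(9.2² + 16²) = 18.46
|T(j9.2)| = 0.86 / 18.46 = 0.046596
20 log₁₀(0.046596) = -26.63 dB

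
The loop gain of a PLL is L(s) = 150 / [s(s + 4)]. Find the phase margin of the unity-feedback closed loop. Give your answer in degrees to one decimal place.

Gain crossover: |L(jω)| = 1 at ω ≈ 11.9 rad s⁻¹.
∠L(j11.9) = −90° − arctan(11.9/4) ≈ -161.46°
PM = 180° + (-161.46°) = 18.54°

18.5°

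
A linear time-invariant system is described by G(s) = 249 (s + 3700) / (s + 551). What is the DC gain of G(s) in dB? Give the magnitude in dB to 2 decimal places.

G(0) = 249 × 3700 / 551 = 1672.1
20 log₁₀(1672.1) = 64.465 dB

64.46 dB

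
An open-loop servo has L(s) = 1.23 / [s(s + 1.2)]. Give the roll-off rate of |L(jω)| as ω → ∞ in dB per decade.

-40 dB/decade

With 0 zeros and 2 poles, the high-frequency asymptotic slope is 20 × (0 − 2) = -40 dB/decade.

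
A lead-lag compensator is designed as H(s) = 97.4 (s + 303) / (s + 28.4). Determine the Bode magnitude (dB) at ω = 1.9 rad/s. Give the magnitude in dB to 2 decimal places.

60.31 dB

|j1.9 + 303| = √(1.9² + 303²) = 303
|j1.9 + 28.4| = √(1.9² + 28.4²) = 28.46
|H(j1.9)| = 97.4 × 303 / 28.46 = 1036.9
20 log₁₀(1036.9) = 60.314 dB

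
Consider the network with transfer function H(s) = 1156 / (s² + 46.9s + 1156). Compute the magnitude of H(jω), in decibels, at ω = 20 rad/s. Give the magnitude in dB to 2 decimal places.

|(j20)² + 46.9(j20) + 1156| = |756 + j938| = 1205
|H(j20)| = 1156 / 1205 = 0.95955
20 log₁₀(0.95955) = -0.359 dB

-0.36 dB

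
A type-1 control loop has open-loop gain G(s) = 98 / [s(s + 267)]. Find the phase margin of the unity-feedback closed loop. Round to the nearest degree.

Gain crossover: |G(jω)| = 1 at ω ≈ 0.367 rad/sec.
∠G(j0.367) = −90° − arctan(0.367/267) ≈ -90.08°
PM = 180° + (-90.08°) = 89.92°

90°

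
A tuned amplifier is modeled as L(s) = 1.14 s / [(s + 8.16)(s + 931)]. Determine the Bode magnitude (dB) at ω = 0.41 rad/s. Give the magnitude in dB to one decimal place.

-84.2 dB

|j0.41| = 0.41
|j0.41 + 8.16| = √(0.41² + 8.16²) = 8.17
|j0.41 + 931| = √(0.41² + 931²) = 931
|L(j0.41)| = 1.14 × 0.41 / (8.17 × 931) = 6.1447e-05
20 log₁₀(6.1447e-05) = -84.23 dB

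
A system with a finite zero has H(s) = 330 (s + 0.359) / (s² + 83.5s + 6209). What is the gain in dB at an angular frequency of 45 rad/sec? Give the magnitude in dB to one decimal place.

|j45 + 0.359| = √(45² + 0.359²) = 45
|(j45)² + 83.5(j45) + 6209| = |4184 + j3757.5| = 5624
|H(j45)| = 330 × 45 / 5624 = 2.6408
20 log₁₀(2.6408) = 8.43 dB

8.4 dB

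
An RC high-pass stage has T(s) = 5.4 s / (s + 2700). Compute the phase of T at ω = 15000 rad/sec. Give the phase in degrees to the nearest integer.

∠(j15000) = 90.00°
∠(j15000 + 2700) = arctan(15000/2700) = 79.80°
∠T(j15000) = 90.00° − 79.80° = 10.20°

10 deg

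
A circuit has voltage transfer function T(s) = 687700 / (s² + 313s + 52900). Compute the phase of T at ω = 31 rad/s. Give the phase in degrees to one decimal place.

-10.6°

∠[(j31)² + 313(j31) + 52900] = ∠[51939 + j9703] = 10.58°
∠T(j31) = −10.58° = -10.58°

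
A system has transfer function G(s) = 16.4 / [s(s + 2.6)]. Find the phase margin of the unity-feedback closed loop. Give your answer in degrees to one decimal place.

Gain crossover: |G(jω)| = 1 at ω ≈ 3.66 rad/s.
∠G(j3.66) = −90° − arctan(3.66/2.6) ≈ -144.58°
PM = 180° + (-144.58°) = 35.42°

35.4°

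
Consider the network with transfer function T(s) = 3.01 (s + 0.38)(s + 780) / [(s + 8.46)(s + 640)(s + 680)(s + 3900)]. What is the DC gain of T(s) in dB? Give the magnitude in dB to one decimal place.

T(0) = 3.01 × 0.38 × 780 / (8.46 × 640 × 680 × 3900) = 6.2133e-08
20 log₁₀(6.2133e-08) = -144.13 dB

-144.1 dB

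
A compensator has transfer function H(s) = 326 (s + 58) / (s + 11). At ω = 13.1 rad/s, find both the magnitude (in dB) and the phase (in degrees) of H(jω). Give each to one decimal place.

|H| = 61.1 dB, ∠H = -37.3°

|j13.1 + 58| = √(13.1² + 58²) = 59.46
|j13.1 + 11| = √(13.1² + 11²) = 17.11
|H(j13.1)| = 326 × 59.46 / 17.11 = 1133.2
20 log₁₀(1133.2) = 61.09 dB
∠(j13.1 + 58) = arctan(13.1/58) = 12.73°
∠(j13.1 + 11) = arctan(13.1/11) = 49.98°
∠H(j13.1) = 12.73° − 49.98° = -37.25°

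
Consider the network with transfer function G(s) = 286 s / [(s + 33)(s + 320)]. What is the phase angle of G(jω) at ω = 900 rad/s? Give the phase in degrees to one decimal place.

-68.3°

∠(j900) = 90.00°
∠(j900 + 33) = arctan(900/33) = 87.90°
∠(j900 + 320) = arctan(900/320) = 70.43°
∠G(j900) = 90.00° − (87.90° + 70.43°) = -68.33°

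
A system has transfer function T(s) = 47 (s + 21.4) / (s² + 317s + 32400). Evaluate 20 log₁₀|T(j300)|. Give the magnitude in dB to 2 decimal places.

|j300 + 21.4| = √(300² + 21.4²) = 300.8
|(j300)² + 317(j300) + 32400| = |-57600 + j95100| = 1.112e+05
|T(j300)| = 47 × 300.8 / 1.112e+05 = 0.12714
20 log₁₀(0.12714) = -17.914 dB

-17.91 dB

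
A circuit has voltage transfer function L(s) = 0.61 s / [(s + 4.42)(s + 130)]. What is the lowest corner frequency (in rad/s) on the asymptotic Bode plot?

4.42 rad/s

Break frequencies occur at each pole and zero magnitude: 4.42 rad/s, 130 rad/s.
The lowest is 4.42 rad/s.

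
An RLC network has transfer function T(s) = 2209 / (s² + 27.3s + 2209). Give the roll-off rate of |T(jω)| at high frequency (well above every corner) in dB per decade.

-40 dB/decade

With 0 zeros and 2 poles, the high-frequency asymptotic slope is 20 × (0 − 2) = -40 dB/decade.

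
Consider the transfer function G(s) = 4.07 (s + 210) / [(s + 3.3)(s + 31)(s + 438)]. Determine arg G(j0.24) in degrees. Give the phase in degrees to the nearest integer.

-5°

∠(j0.24 + 210) = arctan(0.24/210) = 0.07°
∠(j0.24 + 3.3) = arctan(0.24/3.3) = 4.16°
∠(j0.24 + 31) = arctan(0.24/31) = 0.44°
∠(j0.24 + 438) = arctan(0.24/438) = 0.03°
∠G(j0.24) = 0.07° − (4.16° + 0.44° + 0.03°) = -4.57°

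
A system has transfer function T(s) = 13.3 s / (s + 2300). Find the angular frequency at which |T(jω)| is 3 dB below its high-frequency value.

2300 rad/s

For a single-pole high-pass, the −3 dB point is at the pole: ω = 2300 rad/s.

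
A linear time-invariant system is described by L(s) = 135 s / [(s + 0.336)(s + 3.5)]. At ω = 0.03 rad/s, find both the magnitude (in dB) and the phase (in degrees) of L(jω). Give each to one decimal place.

|L| = 10.7 dB, ∠L = 84.4°

|j0.03| = 0.03
|j0.03 + 0.336| = √(0.03² + 0.336²) = 0.3373
|j0.03 + 3.5| = √(0.03² + 3.5²) = 3.5
|L(j0.03)| = 135 × 0.03 / (0.3373 × 3.5) = 3.4301
20 log₁₀(3.4301) = 10.71 dB
∠(j0.03) = 90.00°
∠(j0.03 + 0.336) = arctan(0.03/0.336) = 5.10°
∠(j0.03 + 3.5) = arctan(0.03/3.5) = 0.49°
∠L(j0.03) = 90.00° − (5.10° + 0.49°) = 84.41°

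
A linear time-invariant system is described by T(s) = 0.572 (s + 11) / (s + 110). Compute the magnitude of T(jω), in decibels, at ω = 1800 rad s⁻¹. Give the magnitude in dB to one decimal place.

-4.9 dB

|j1800 + 11| = √(1800² + 11²) = 1800
|j1800 + 110| = √(1800² + 110²) = 1803
|T(j1800)| = 0.572 × 1800 / 1803 = 0.57095
20 log₁₀(0.57095) = -4.87 dB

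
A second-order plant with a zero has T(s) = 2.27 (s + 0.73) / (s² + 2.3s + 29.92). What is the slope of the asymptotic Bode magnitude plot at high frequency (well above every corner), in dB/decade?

-20 dB/decade

With 1 zero and 2 poles, the high-frequency asymptotic slope is 20 × (1 − 2) = -20 dB/decade.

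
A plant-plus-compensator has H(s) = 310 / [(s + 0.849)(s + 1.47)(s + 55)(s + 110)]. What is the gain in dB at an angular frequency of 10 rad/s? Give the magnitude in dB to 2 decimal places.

|j10 + 0.849| = √(10² + 0.849²) = 10.04
|j10 + 1.47| = √(10² + 1.47²) = 10.11
|j10 + 55| = √(10² + 55²) = 55.9
|j10 + 110| = √(10² + 110²) = 110.5
|H(j10)| = 310 / (10.04 × 10.11 × 55.9 × 110.5) = 0.00049494
20 log₁₀(0.00049494) = -66.109 dB

-66.11 dB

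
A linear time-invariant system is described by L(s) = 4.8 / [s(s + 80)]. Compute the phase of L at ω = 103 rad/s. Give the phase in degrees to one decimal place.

∠(j103 + 80) = arctan(103/80) = 52.16°
∠(j103) = 90.00°
∠L(j103) = − (52.16° + 90.00°) = -142.16°

-142.2°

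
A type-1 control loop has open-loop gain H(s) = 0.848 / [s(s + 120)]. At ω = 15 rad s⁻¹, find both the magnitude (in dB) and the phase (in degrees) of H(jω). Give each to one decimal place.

|H| = -66.6 dB, ∠H = -97.1°

|j15 + 120| = √(15² + 120²) = 120.9
|j15| = 15
|H(j15)| = 0.848 / (120.9 × 15) = 0.00046747
20 log₁₀(0.00046747) = -66.60 dB
∠(j15 + 120) = arctan(15/120) = 7.13°
∠(j15) = 90.00°
∠H(j15) = − (7.13° + 90.00°) = -97.13°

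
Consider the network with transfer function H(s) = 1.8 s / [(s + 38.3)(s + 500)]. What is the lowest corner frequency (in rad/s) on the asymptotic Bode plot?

Break frequencies occur at each pole and zero magnitude: 38.3 rad/s, 500 rad/s.
The lowest is 38.3 rad/s.

38.3 rad/s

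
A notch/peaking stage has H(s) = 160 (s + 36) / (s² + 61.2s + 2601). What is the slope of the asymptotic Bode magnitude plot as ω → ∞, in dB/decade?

-20 dB/decade

With 1 zero and 2 poles, the high-frequency asymptotic slope is 20 × (1 − 2) = -20 dB/decade.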